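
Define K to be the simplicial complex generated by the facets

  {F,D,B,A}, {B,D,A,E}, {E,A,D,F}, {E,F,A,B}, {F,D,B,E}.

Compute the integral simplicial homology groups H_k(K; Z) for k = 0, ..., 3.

We work with the vertex ordering A < B < D < E < F. The simplices of K, each written with vertices in increasing order, are:

  0-simplices (5): A, B, D, E, F
  1-simplices (10): AB, AD, AE, AF, BD, BE, BF, DE, DF, EF
  2-simplices (10): ABD, ABE, ABF, ADE, ADF, AEF, BDE, BDF, BEF, DEF
  3-simplices (5): ABDE, ABDF, ABEF, ADEF, BDEF

so the chain groups are C_0 ≅ Z^5, C_1 ≅ Z^10, C_2 ≅ Z^10, C_3 ≅ Z^5.

Boundary ∂_1: C_1 → C_0 is given by ∂[p,q] = [q] − [p].
The 5×10 boundary matrix has rank 4 and Smith normal form diag(1,1,1,1).

Boundary ∂_2: C_2 → C_1 acts by ∂[p,q,r] = [q,r] − [p,r] + [p,q]. For instance
  ∂ABE = BE − AE + AB,
  ∂AEF = EF − AF + AE.
As a 10×10 matrix over Z this has rank 6, with invariant factors (1,1,1,1,1,1).

Boundary ∂_3: C_3 → C_2 sends each 3-simplex σ to the alternating sum Σ_i (−1)^i (σ with its i-th vertex removed). For instance
  ∂ABDF = BDF − ADF + ABF − ABD,
  ∂ADEF = DEF − AEF + ADF − ADE.
This gives a 10×5 integer matrix of rank 4; reducing to Smith normal form yields diagonal entries (1,1,1,1).

From H_k ≅ ker(∂_k) / im(∂_{k+1}) we obtain:

  H_0: rank C_0 − rank ∂_1 = 5 − 4 = 1, and the invariant factors of ∂_1 are all 1, so H_0 ≅ Z.
  H_1: rank ker ∂_1 − rank ∂_2 = (10 − 4) − 6 = 0, and the invariant factors of ∂_2 are all 1, so H_1 ≅ 0.
  H_2: rank ker ∂_2 − rank ∂_3 = (10 − 6) − 4 = 0, and the invariant factors of ∂_3 are all 1, so H_2 ≅ 0.
  H_3: rank ker ∂_3 − rank ∂_4 = (5 − 4) − 0 = 1, and there is no ∂_4, so H_3 ≅ Z.

(K is a triangulation of the 3-sphere S^3.)

H_0 ≅ Z,  H_1 = 0,  H_2 = 0,  H_3 ≅ Z.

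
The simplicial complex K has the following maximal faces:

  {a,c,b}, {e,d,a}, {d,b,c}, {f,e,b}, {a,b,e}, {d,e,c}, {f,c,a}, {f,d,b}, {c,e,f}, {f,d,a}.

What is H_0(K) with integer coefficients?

H_0 ≅ Z.

Fix the vertex order a < b < c < d < e < f and write every simplex with vertices in increasing order. Then dim K = 2 and the simplices of K are:

  0-simplices (6): a, b, c, d, e, f
  1-simplices (15): ab, ac, ad, ae, af, bc, bd, be, bf, cd, ce, cf, de, df, ef
  2-simplices (10): abc, abe, acf, ade, adf, bcd, bdf, bef, cde, cef

so the chain groups are C_0 ≅ Z^6, C_1 ≅ Z^15, C_2 ≅ Z^10.

Boundary ∂_1: C_1 → C_0 maps an edge to its endpoints' difference, ∂[p,q] = q − p.
As a 6×15 matrix over Z this has rank 5, with invariant factors (1,1,1,1,1).

∂_2: C_2 → C_1 sends each 2-simplex [p,q,r] to [q,r] − [p,r] + [p,q]. For instance
  ∂acf = cf − af + ac,
  ∂cde = de − ce + cd.
The 15×10 boundary matrix has rank 10 and Smith normal form diag(1,1,1,1,1,1,1,1,1,2).

Reading off H_k = ker ∂_k / im ∂_{k+1}:

  H_0: rank C_0 − rank ∂_1 = 6 − 5 = 1, and the invariant factors of ∂_1 are all 1, so H_0 ≅ Z.

(K is a triangulation of the real projective plane RP^2.)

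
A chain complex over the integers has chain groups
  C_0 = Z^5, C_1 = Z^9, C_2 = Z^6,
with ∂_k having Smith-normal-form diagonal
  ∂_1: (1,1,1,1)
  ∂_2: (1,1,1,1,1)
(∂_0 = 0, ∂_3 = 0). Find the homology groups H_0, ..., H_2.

H_0 = Z,  H_1 = 0,  H_2 = Z.

H_0: b_0 = 5 − 0 − 4 = 1; torsion from ∂_1 factors > 1: none. So H_0 = Z.
H_1: b_1 = 9 − 4 − 5 = 0; torsion from ∂_2 factors > 1: none. So H_1 = 0.
H_2: b_2 = 6 − 5 − 0 = 1; torsion from ∂_3 factors > 1: none. So H_2 = Z.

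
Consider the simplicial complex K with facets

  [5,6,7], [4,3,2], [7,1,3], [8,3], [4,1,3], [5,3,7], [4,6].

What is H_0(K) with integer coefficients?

H_0 = Z.

Order the vertices as 1 < 2 < 3 < 4 < 5 < 6 < 7 < 8. Listing each simplex with vertices in this order, K has dimension 2 with simplices:

  0-simplices (8): [1], [2], [3], [4], [5], [6], [7], [8]
  1-simplices (13): [1,3], [1,4], [1,7], [2,3], [2,4], [3,4], [3,5], [3,7], [3,8], [4,6], [5,6], [5,7], [6,7]
  2-simplices (5): [1,3,4], [1,3,7], [2,3,4], [3,5,7], [5,6,7]

giving chain groups C_0 ≅ Z^8, C_1 ≅ Z^13, C_2 ≅ Z^5.

Boundary ∂_1: C_1 → C_0 is given by ∂[p,q] = [q] − [p]. For instance
  ∂[4,6] = [6] − [4].
The 8×13 boundary matrix has rank 7 and Smith normal form diag(1,1,1,1,1,1,1).

∂_2: C_2 → C_1 maps a triangle to the signed sum of its edges. For instance
  ∂[5,6,7] = [6,7] − [5,7] + [5,6],
  ∂[2,3,4] = [3,4] − [2,4] + [2,3].
This gives a 13×5 integer matrix of rank 5; reducing to Smith normal form yields diagonal entries (1,1,1,1,1).

Now H_k = ker ∂_k / im ∂_{k+1}, so:

  H_0: rank C_0 − rank ∂_1 = 8 − 7 = 1, and the invariant factors of ∂_1 are all 1, so H_0 ≅ Z.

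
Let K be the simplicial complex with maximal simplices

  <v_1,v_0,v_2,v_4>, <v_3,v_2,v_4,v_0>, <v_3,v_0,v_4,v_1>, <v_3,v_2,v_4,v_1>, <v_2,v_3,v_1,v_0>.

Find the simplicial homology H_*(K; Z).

We work with the vertex ordering v_0 < v_1 < v_2 < v_3 < v_4. The simplices of K, each written with vertices in increasing order, are:

  0-simplices (5): [v_0], [v_1], [v_2], [v_3], [v_4]
  1-simplices (10): [v_0,v_1], [v_0,v_2], [v_0,v_3], [v_0,v_4], [v_1,v_2], [v_1,v_3], [v_1,v_4], [v_2,v_3], [v_2,v_4], [v_3,v_4]
  2-simplices (10): [v_0,v_1,v_2], [v_0,v_1,v_3], [v_0,v_1,v_4], [v_0,v_2,v_3], [v_0,v_2,v_4], [v_0,v_3,v_4], [v_1,v_2,v_3], [v_1,v_2,v_4], [v_1,v_3,v_4], [v_2,v_3,v_4]
  3-simplices (5): [v_0,v_1,v_2,v_3], [v_0,v_1,v_2,v_4], [v_0,v_1,v_3,v_4], [v_0,v_2,v_3,v_4], [v_1,v_2,v_3,v_4]

giving chain groups C_0 ≅ Z^5, C_1 ≅ Z^10, C_2 ≅ Z^10, C_3 ≅ Z^5.

The boundary map ∂_1: C_1 → C_0 maps an edge to its endpoints' difference, ∂[p,q] = q − p. For instance
  ∂[v_3,v_4] = [v_4] − [v_3].
The 5×10 boundary matrix has rank 4 and Smith normal form diag(1,1,1,1).

The boundary map ∂_2: C_2 → C_1 sends each 2-simplex [p,q,r] to [q,r] − [p,r] + [p,q]. For instance
  ∂[v_0,v_2,v_3] = [v_2,v_3] − [v_0,v_3] + [v_0,v_2],
  ∂[v_2,v_3,v_4] = [v_3,v_4] − [v_2,v_4] + [v_2,v_3].
As a 10×10 matrix over Z this has rank 6, with invariant factors (1,1,1,1,1,1).

The boundary map ∂_3: C_3 → C_2 sends each 3-simplex σ to the alternating sum Σ_i (−1)^i (σ with its i-th vertex removed). For instance
  ∂[v_0,v_1,v_3,v_4] = [v_1,v_3,v_4] − [v_0,v_3,v_4] + [v_0,v_1,v_4] − [v_0,v_1,v_3],
  ∂[v_0,v_1,v_2,v_3] = [v_1,v_2,v_3] − [v_0,v_2,v_3] + [v_0,v_1,v_3] − [v_0,v_1,v_2].
The resulting 10×5 matrix has rank 4, and its Smith normal form has invariant factors (1,1,1,1).

From H_k ≅ ker(∂_k) / im(∂_{k+1}) we obtain:

  H_0: rank C_0 − rank ∂_1 = 5 − 4 = 1, and the invariant factors of ∂_1 are all 1, so H_0 ≅ Z.
  H_1: rank ker ∂_1 − rank ∂_2 = (10 − 4) − 6 = 0, and the invariant factors of ∂_2 are all 1, so H_1 ≅ 0.
  H_2: rank ker ∂_2 − rank ∂_3 = (10 − 6) − 4 = 0, and the invariant factors of ∂_3 are all 1, so H_2 ≅ 0.
  H_3: rank ker ∂_3 − rank ∂_4 = (5 − 4) − 0 = 1, and there is no ∂_4, so H_3 ≅ Z.

As a check, the Euler characteristic is 5 − 10 + 10 − 5 = 0, which agrees with 1 − 0 + 0 − 1 = 0.

H_0 = Z,  H_1 = 0,  H_2 = 0,  H_3 = Z.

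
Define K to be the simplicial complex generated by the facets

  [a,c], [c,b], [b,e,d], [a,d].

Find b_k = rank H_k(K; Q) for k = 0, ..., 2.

b_0 = 1, b_1 = 1, b_2 = 0.

Take the total order a < b < c < d < e on the vertex set. Then K (dimension 2) consists of the simplices:

  0-simplices (5): a, b, c, d, e
  1-simplices (6): ac, ad, bc, bd, be, de
  2-simplices (1): bde

Hence C_0 ≅ Z^5, C_1 ≅ Z^6, C_2 ≅ Z^1.

∂_1: C_1 → C_0 sends each edge [p,q] (with p < q) to q − p. For instance
  ∂bd = d − b.
The 5×6 boundary matrix has rank 4 and Smith normal form diag(1,1,1,1).

∂_2: C_2 → C_1 maps a triangle to the signed sum of its edges. For instance
  ∂bde = de − be + bd.
The resulting 6×1 matrix has rank 1, and its Smith normal form has invariant factors (1).

From H_k ≅ ker(∂_k) / im(∂_{k+1}) we obtain:

  H_0: rank C_0 − rank ∂_1 = 5 − 4 = 1, and the invariant factors of ∂_1 are all 1, so H_0 ≅ Z.
  H_1: rank ker ∂_1 − rank ∂_2 = (6 − 4) − 1 = 1, and the invariant factors of ∂_2 are all 1, so H_1 ≅ Z.
  H_2: rank ker ∂_2 − rank ∂_3 = (1 − 1) − 0 = 0, and there is no ∂_3, so H_2 ≅ 0.

Hence the Betti numbers are b_0 = 1, b_1 = 1, b_2 = 0.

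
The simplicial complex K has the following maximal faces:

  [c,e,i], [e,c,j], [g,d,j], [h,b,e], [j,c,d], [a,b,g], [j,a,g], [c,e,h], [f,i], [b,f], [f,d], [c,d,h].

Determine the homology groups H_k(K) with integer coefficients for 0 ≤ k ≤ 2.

We work with the vertex ordering a < b < c < d < e < f < g < h < i < j. The simplices of K, each written with vertices in increasing order, are:

  0-simplices (10): a, b, c, d, e, f, g, h, i, j
  1-simplices (21): ab, ag, aj, be, bf, bg, bh, cd, ce, ch, ci, cj, df, dg, dh, dj, eh, ei, ej, fi, gj
  2-simplices (9): abg, agj, beh, cdh, cdj, ceh, cei, cej, dgj

Hence C_0 ≅ Z^10, C_1 ≅ Z^21, C_2 ≅ Z^9.

∂_1: C_1 → C_0 is given by ∂[p,q] = [q] − [p].
As a 10×21 matrix over Z this has rank 9, with invariant factors (1,1,1,1,1,1,1,1,1).

The boundary map ∂_2: C_2 → C_1 acts by ∂[p,q,r] = [q,r] − [p,r] + [p,q]. For instance
  ∂dgj = gj − dj + dg,
  ∂abg = bg − ag + ab.
As a 21×9 matrix over Z this has rank 9, with invariant factors (1,1,1,1,1,1,1,1,1).

From H_k ≅ ker(∂_k) / im(∂_{k+1}) we obtain:

  H_0: rank C_0 − rank ∂_1 = 10 − 9 = 1, and the invariant factors of ∂_1 are all 1, so H_0 ≅ Z.
  H_1: rank ker ∂_1 − rank ∂_2 = (21 − 9) − 9 = 3, and the invariant factors of ∂_2 are all 1, so H_1 ≅ Z^3.
  H_2: rank ker ∂_2 − rank ∂_3 = (9 − 9) − 0 = 0, and there is no ∂_3, so H_2 ≅ 0.

As a check, the Euler characteristic is 10 − 21 + 9 = -2, which agrees with 1 − 3 + 0 = -2.

H_0 = Z,  H_1 = Z^3,  H_2 = 0.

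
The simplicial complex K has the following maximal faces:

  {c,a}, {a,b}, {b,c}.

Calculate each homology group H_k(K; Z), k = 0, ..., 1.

H_0 = Z,  H_1 = Z.

Fix the vertex order a < b < c and write every simplex with vertices in increasing order. Then dim K = 1 and the simplices of K are:

  0-simplices (3): a, b, c
  1-simplices (3): ab, ac, bc

so the chain groups are C_0 ≅ Z^3, C_1 ≅ Z^3.

∂_1: C_1 → C_0 sends each edge [p,q] (with p < q) to q − p. For instance
  ∂ac = c − a.
This gives a 3×3 integer matrix of rank 2; reducing to Smith normal form yields diagonal entries (1,1).

Computing H_k = (kernel of ∂_k) / (image of ∂_{k+1}):

  H_0: rank C_0 − rank ∂_1 = 3 − 2 = 1, and the invariant factors of ∂_1 are all 1, so H_0 ≅ Z.
  H_1: rank ker ∂_1 − rank ∂_2 = (3 − 2) − 0 = 1, and there is no ∂_2, so H_1 ≅ Z.

As a check, the Euler characteristic is 3 − 3 = 0, which agrees with 1 − 1 = 0.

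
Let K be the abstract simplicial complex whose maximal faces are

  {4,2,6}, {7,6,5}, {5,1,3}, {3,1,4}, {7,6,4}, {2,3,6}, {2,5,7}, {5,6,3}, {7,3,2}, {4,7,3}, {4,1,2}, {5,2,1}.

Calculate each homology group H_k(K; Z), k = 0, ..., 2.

H_0 ≅ Z,  H_1 ≅ Z/2,  H_2 = 0.

Fix the vertex order 1 < 2 < 3 < 4 < 5 < 6 < 7 and write every simplex with vertices in increasing order. Then dim K = 2 and the simplices of K are:

  0-simplices (7): [1], [2], [3], [4], [5], [6], [7]
  1-simplices (18): [1,2], [1,3], [1,4], [1,5], [2,3], [2,4], [2,5], [2,6], [2,7], [3,4], [3,5], [3,6], [3,7], [4,6], [4,7], [5,6], [5,7], [6,7]
  2-simplices (12): [1,2,4], [1,2,5], [1,3,4], [1,3,5], [2,3,6], [2,3,7], [2,4,6], [2,5,7], [3,4,7], [3,5,6], [4,6,7], [5,6,7]

giving chain groups C_0 ≅ Z^7, C_1 ≅ Z^18, C_2 ≅ Z^12.

Boundary ∂_1: C_1 → C_0 maps an edge to its endpoints' difference, ∂[p,q] = q − p. For instance
  ∂[1,3] = [3] − [1].
The resulting 7×18 matrix has rank 6, and its Smith normal form has invariant factors (1,1,1,1,1,1).

Boundary ∂_2: C_2 → C_1 maps a triangle to the signed sum of its edges. For instance
  ∂[1,3,5] = [3,5] − [1,5] + [1,3],
  ∂[3,5,6] = [5,6] − [3,6] + [3,5].
The 18×12 boundary matrix has rank 12 and Smith normal form diag(1,1,1,1,1,1,1,1,1,1,1,2).

Computing H_k = (kernel of ∂_k) / (image of ∂_{k+1}):

  H_0: rank C_0 − rank ∂_1 = 7 − 6 = 1, and the invariant factors of ∂_1 are all 1, so H_0 ≅ Z.
  H_1: rank ker ∂_1 − rank ∂_2 = (18 − 6) − 12 = 0, and ∂_2 has invariant factor 2 > 1, so H_1 ≅ Z/2.
  H_2: rank ker ∂_2 − rank ∂_3 = (12 − 12) − 0 = 0, and there is no ∂_3, so H_2 ≅ 0.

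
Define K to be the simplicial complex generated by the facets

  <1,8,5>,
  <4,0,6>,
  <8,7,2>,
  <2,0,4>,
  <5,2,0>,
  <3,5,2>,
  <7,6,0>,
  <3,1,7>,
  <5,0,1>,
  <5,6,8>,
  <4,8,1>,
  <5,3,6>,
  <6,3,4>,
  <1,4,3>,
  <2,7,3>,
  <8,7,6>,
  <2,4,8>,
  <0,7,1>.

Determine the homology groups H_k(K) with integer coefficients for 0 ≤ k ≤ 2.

Take the total order 0 < 1 < 2 < 3 < 4 < 5 < 6 < 7 < 8 on the vertex set. Then K (dimension 2) consists of the simplices:

  0-simplices (9): [0], [1], [2], [3], [4], [5], [6], [7], [8]
  1-simplices (27): (27 of them)
  2-simplices (18): [0,1,5], [0,1,7], [0,2,4], [0,2,5], [0,4,6], [0,6,7], [1,3,4], [1,3,7], [1,4,8], [1,5,8], [2,3,5], [2,3,7], [2,4,8], [2,7,8], [3,4,6], [3,5,6], [5,6,8], [6,7,8]

Hence C_0 ≅ Z^9, C_1 ≅ Z^27, C_2 ≅ Z^18.

Boundary ∂_1: C_1 → C_0 sends each edge [p,q] (with p < q) to q − p. For instance
  ∂[3,5] = [5] − [3].
As a 9×27 matrix over Z this has rank 8, with invariant factors (1,1,1,1,1,1,1,1).

Boundary ∂_2: C_2 → C_1 acts by ∂[p,q,r] = [q,r] − [p,r] + [p,q]. For instance
  ∂[2,7,8] = [7,8] − [2,8] + [2,7],
  ∂[1,3,4] = [3,4] − [1,4] + [1,3].
As a 27×18 matrix over Z this has rank 17, with invariant factors (1,1,1,1,1,1,1,1,1,1,1,1,1,1,1,1,1).

Reading off H_k = ker ∂_k / im ∂_{k+1}:

  H_0: rank C_0 − rank ∂_1 = 9 − 8 = 1, and the invariant factors of ∂_1 are all 1, so H_0 ≅ Z.
  H_1: rank ker ∂_1 − rank ∂_2 = (27 − 8) − 17 = 2, and the invariant factors of ∂_2 are all 1, so H_1 ≅ Z^2.
  H_2: rank ker ∂_2 − rank ∂_3 = (18 − 17) − 0 = 1, and there is no ∂_3, so H_2 ≅ Z.

H_0 = Z,  H_1 = Z^2,  H_2 = Z.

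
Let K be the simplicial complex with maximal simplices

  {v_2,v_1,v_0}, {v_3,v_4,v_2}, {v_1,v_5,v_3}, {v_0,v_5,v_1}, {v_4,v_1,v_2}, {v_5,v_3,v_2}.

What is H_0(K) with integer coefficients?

H_0 = Z.

Order the vertices as v_0 < v_1 < v_2 < v_3 < v_4 < v_5. Listing each simplex with vertices in this order, K has dimension 2 with simplices:

  0-simplices (6): [v_0], [v_1], [v_2], [v_3], [v_4], [v_5]
  1-simplices (12): [v_0,v_1], [v_0,v_2], [v_0,v_5], [v_1,v_2], [v_1,v_3], [v_1,v_4], [v_1,v_5], [v_2,v_3], [v_2,v_4], [v_2,v_5], [v_3,v_4], [v_3,v_5]
  2-simplices (6): [v_0,v_1,v_2], [v_0,v_1,v_5], [v_1,v_2,v_4], [v_1,v_3,v_5], [v_2,v_3,v_4], [v_2,v_3,v_5]

Hence C_0 ≅ Z^6, C_1 ≅ Z^12, C_2 ≅ Z^6.

The boundary map ∂_1: C_1 → C_0 maps an edge to its endpoints' difference, ∂[p,q] = q − p.
The resulting 6×12 matrix has rank 5, and its Smith normal form has invariant factors (1,1,1,1,1).

∂_2: C_2 → C_1 acts by ∂[p,q,r] = [q,r] − [p,r] + [p,q]. For instance
  ∂[v_1,v_3,v_5] = [v_3,v_5] − [v_1,v_5] + [v_1,v_3],
  ∂[v_2,v_3,v_5] = [v_3,v_5] − [v_2,v_5] + [v_2,v_3].
The 12×6 boundary matrix has rank 6 and Smith normal form diag(1,1,1,1,1,1).

Reading off H_k = ker ∂_k / im ∂_{k+1}:

  H_0: rank C_0 − rank ∂_1 = 6 − 5 = 1, and the invariant factors of ∂_1 are all 1, so H_0 ≅ Z.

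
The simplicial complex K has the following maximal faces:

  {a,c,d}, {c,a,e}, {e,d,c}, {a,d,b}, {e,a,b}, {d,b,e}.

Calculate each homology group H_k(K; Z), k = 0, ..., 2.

H_0 = Z,  H_1 = 0,  H_2 = Z.

We work with the vertex ordering a < b < c < d < e. The simplices of K, each written with vertices in increasing order, are:

  0-simplices (5): a, b, c, d, e
  1-simplices (9): ab, ac, ad, ae, bd, be, cd, ce, de
  2-simplices (6): abd, abe, acd, ace, bde, cde

Hence C_0 ≅ Z^5, C_1 ≅ Z^9, C_2 ≅ Z^6.

Boundary ∂_1: C_1 → C_0 maps an edge to its endpoints' difference, ∂[p,q] = q − p. For instance
  ∂de = e − d.
This gives a 5×9 integer matrix of rank 4; reducing to Smith normal form yields diagonal entries (1,1,1,1).

Boundary ∂_2: C_2 → C_1 acts by ∂[p,q,r] = [q,r] − [p,r] + [p,q]. For instance
  ∂acd = cd − ad + ac,
  ∂abe = be − ae + ab.
As a 9×6 matrix over Z this has rank 5, with invariant factors (1,1,1,1,1).

Computing H_k = (kernel of ∂_k) / (image of ∂_{k+1}):

  H_0: rank C_0 − rank ∂_1 = 5 − 4 = 1, and the invariant factors of ∂_1 are all 1, so H_0 = Z.
  H_1: rank ker ∂_1 − rank ∂_2 = (9 − 4) − 5 = 0, and the invariant factors of ∂_2 are all 1, so H_1 = 0.
  H_2: rank ker ∂_2 − rank ∂_3 = (6 − 5) − 0 = 1, and there is no ∂_3, so H_2 = Z.

As a check, the Euler characteristic is 5 − 9 + 6 = 2, which agrees with 1 − 0 + 1 = 2.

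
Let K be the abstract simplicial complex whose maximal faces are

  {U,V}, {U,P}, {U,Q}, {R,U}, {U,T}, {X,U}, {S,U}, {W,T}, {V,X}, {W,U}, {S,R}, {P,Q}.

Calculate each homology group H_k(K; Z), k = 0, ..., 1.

H_0 ≅ Z,  H_1 ≅ Z^4.

K has 9 vertices, 12 edges.
rank ∂_0 = 0, rank ∂_1 = 8 ⇒ b_0 = 9 − 0 − 8 = 1; all invariant factors of ∂_1 are 1 so no torsion. So H_0 = Z.
rank ∂_1 = 8, rank ∂_2 = 0 ⇒ b_1 = 12 − 8 − 0 = 4. So H_1 = Z^4.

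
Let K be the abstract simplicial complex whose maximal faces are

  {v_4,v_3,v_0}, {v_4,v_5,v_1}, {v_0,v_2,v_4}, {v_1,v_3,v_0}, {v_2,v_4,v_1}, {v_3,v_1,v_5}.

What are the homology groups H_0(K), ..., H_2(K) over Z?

Take the total order v_0 < v_1 < v_2 < v_3 < v_4 < v_5 on the vertex set. Then K (dimension 2) consists of the simplices:

  0-simplices (6): [v_0], [v_1], [v_2], [v_3], [v_4], [v_5]
  1-simplices (12): [v_0,v_1], [v_0,v_2], [v_0,v_3], [v_0,v_4], [v_1,v_2], [v_1,v_3], [v_1,v_4], [v_1,v_5], [v_2,v_4], [v_3,v_4], [v_3,v_5], [v_4,v_5]
  2-simplices (6): [v_0,v_1,v_3], [v_0,v_2,v_4], [v_0,v_3,v_4], [v_1,v_2,v_4], [v_1,v_3,v_5], [v_1,v_4,v_5]

so the chain groups are C_0 ≅ Z^6, C_1 ≅ Z^12, C_2 ≅ Z^6.

∂_1: C_1 → C_0 is given by ∂[p,q] = [q] − [p]. For instance
  ∂[v_1,v_5] = [v_5] − [v_1].
As a 6×12 matrix over Z this has rank 5, with invariant factors (1,1,1,1,1).

Boundary ∂_2: C_2 → C_1 acts by ∂[p,q,r] = [q,r] − [p,r] + [p,q]. For instance
  ∂[v_1,v_2,v_4] = [v_2,v_4] − [v_1,v_4] + [v_1,v_2],
  ∂[v_0,v_2,v_4] = [v_2,v_4] − [v_0,v_4] + [v_0,v_2].
The 12×6 boundary matrix has rank 6 and Smith normal form diag(1,1,1,1,1,1).

Reading off H_k = ker ∂_k / im ∂_{k+1}:

  H_0: rank C_0 − rank ∂_1 = 6 − 5 = 1, and the invariant factors of ∂_1 are all 1, so H_0 ≅ Z.
  H_1: rank ker ∂_1 − rank ∂_2 = (12 − 5) − 6 = 1, and the invariant factors of ∂_2 are all 1, so H_1 ≅ Z.
  H_2: rank ker ∂_2 − rank ∂_3 = (6 − 6) − 0 = 0, and there is no ∂_3, so H_2 ≅ 0.

H_0 = Z,  H_1 = Z,  H_2 = 0.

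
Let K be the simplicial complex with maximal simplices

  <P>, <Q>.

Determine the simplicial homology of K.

H_0 = Z^2.

Order the vertices as P < Q. Listing each simplex with vertices in this order, K has dimension 0 with simplices:

  0-simplices (2): P, Q

Hence C_0 ≅ Z^2.

Now H_k = ker ∂_k / im ∂_{k+1}, so:

  H_0: rank C_0 − rank ∂_1 = 2 − 0 = 2, and there is no ∂_1, so H_0 = Z^2.

(K is a triangulation of a set of 2 points.)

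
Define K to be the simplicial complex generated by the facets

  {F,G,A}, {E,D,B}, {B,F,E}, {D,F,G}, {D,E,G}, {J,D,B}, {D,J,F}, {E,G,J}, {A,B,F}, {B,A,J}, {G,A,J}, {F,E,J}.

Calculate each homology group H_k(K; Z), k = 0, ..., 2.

We work with the vertex ordering A < B < D < E < F < G < J. The simplices of K, each written with vertices in increasing order, are:

  0-simplices (7): A, B, D, E, F, G, J
  1-simplices (18): AB, AF, AG, AJ, BD, BE, BF, BJ, DE, DF, DG, DJ, EF, EG, EJ, FG, FJ, GJ
  2-simplices (12): ABF, ABJ, AFG, AGJ, BDE, BDJ, BEF, DEG, DFG, DFJ, EFJ, EGJ

giving chain groups C_0 ≅ Z^7, C_1 ≅ Z^18, C_2 ≅ Z^12.

The boundary map ∂_1: C_1 → C_0 maps an edge to its endpoints' difference, ∂[p,q] = q − p.
As a 7×18 matrix over Z this has rank 6, with invariant factors (1,1,1,1,1,1).

The boundary map ∂_2: C_2 → C_1 maps a triangle to the signed sum of its edges. For instance
  ∂EFJ = FJ − EJ + EF,
  ∂AGJ = GJ − AJ + AG.
As a 18×12 matrix over Z this has rank 12, with invariant factors (1,1,1,1,1,1,1,1,1,1,1,2).

Computing H_k = (kernel of ∂_k) / (image of ∂_{k+1}):

  H_0: rank C_0 − rank ∂_1 = 7 − 6 = 1, and the invariant factors of ∂_1 are all 1, so H_0 = Z.
  H_1: rank ker ∂_1 − rank ∂_2 = (18 − 6) − 12 = 0, and ∂_2 has invariant factor 2 > 1, so H_1 = Z/2.
  H_2: rank ker ∂_2 − rank ∂_3 = (12 − 12) − 0 = 0, and there is no ∂_3, so H_2 = 0.

As a check, the Euler characteristic is 7 − 18 + 12 = 1, which agrees with 1 − 0 + 0 = 1.
(K is a triangulation of the real projective plane RP^2.)

H_0 ≅ Z,  H_1 ≅ Z/2,  H_2 = 0.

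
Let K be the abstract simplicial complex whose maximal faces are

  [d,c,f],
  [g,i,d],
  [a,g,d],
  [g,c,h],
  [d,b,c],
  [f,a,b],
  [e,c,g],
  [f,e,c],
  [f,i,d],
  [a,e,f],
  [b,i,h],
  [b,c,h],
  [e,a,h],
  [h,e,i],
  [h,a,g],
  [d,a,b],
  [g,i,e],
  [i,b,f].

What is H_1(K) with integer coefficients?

H_1 = Z × Z/2.

Fix the vertex order a < b < c < d < e < f < g < h < i and write every simplex with vertices in increasing order. Then dim K = 2 and the simplices of K are:

  0-simplices (9): a, b, c, d, e, f, g, h, i
  1-simplices (27): ab, ad, ae, af, ag, ah, bc, bd, bf, bh, bi, cd, ce, cf, cg, ch, df, dg, di, ef, eg, eh, ei, fi, gh, gi, hi
  2-simplices (18): abd, abf, adg, aef, aeh, agh, bcd, bch, bfi, bhi, cdf, cef, ceg, cgh, dfi, dgi, egi, ehi

giving chain groups C_0 ≅ Z^9, C_1 ≅ Z^27, C_2 ≅ Z^18.

The boundary map ∂_1: C_1 → C_0 sends each edge [p,q] (with p < q) to q − p. For instance
  ∂cg = g − c.
This gives a 9×27 integer matrix of rank 8; reducing to Smith normal form yields diagonal entries (1,1,1,1,1,1,1,1).

The boundary map ∂_2: C_2 → C_1 maps a triangle to the signed sum of its edges. For instance
  ∂aef = ef − af + ae,
  ∂egi = gi − ei + eg.
The resulting 27×18 matrix has rank 18, and its Smith normal form has invariant factors (1,1,1,1,1,1,1,1,1,1,1,1,1,1,1,1,1,2).

Computing H_k = (kernel of ∂_k) / (image of ∂_{k+1}):

  H_1: rank ker ∂_1 − rank ∂_2 = (27 − 8) − 18 = 1, and ∂_2 has invariant factor 2 > 1, so H_1 ≅ Z × Z/2.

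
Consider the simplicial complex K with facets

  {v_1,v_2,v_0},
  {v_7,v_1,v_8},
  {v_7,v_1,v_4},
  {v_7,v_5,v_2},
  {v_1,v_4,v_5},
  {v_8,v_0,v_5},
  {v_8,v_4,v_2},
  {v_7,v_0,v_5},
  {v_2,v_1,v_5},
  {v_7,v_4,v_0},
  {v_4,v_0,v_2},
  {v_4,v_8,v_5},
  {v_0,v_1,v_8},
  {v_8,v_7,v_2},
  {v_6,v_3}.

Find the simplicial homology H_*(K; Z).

H_0 = Z^2,  H_1 = Z^2,  H_2 = Z.

We work with the vertex ordering v_0 < v_1 < v_2 < v_3 < v_4 < v_5 < v_6 < v_7 < v_8. The simplices of K, each written with vertices in increasing order, are:

  0-simplices (9): [v_0], [v_1], [v_2], [v_3], [v_4], [v_5], [v_6], [v_7], [v_8]
  1-simplices (22): (22 of them)
  2-simplices (14): (14 of them)

Hence C_0 ≅ Z^9, C_1 ≅ Z^22, C_2 ≅ Z^14.

Boundary ∂_1: C_1 → C_0 maps an edge to its endpoints' difference, ∂[p,q] = q − p.
As a 9×22 matrix over Z this has rank 7, with invariant factors (1,1,1,1,1,1,1).

Boundary ∂_2: C_2 → C_1 acts by ∂[p,q,r] = [q,r] − [p,r] + [p,q]. For instance
  ∂[v_1,v_4,v_5] = [v_4,v_5] − [v_1,v_5] + [v_1,v_4],
  ∂[v_0,v_4,v_7] = [v_4,v_7] − [v_0,v_7] + [v_0,v_4].
This gives a 22×14 integer matrix of rank 13; reducing to Smith normal form yields diagonal entries (1,1,1,1,1,1,1,1,1,1,1,1,1).

From H_k ≅ ker(∂_k) / im(∂_{k+1}) we obtain:

  H_0: rank C_0 − rank ∂_1 = 9 − 7 = 2, and the invariant factors of ∂_1 are all 1, so H_0 = Z^2.
  H_1: rank ker ∂_1 − rank ∂_2 = (22 − 7) − 13 = 2, and the invariant factors of ∂_2 are all 1, so H_1 = Z^2.
  H_2: rank ker ∂_2 − rank ∂_3 = (14 − 13) − 0 = 1, and there is no ∂_3, so H_2 = Z.

As a check, the Euler characteristic is 9 − 22 + 14 = 1, which agrees with 2 − 2 + 1 = 1.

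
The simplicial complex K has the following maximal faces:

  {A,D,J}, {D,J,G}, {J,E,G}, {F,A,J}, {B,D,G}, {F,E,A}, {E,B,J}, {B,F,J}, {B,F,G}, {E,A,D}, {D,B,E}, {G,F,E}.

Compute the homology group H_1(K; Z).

H_1 ≅ Z_2.

Order the vertices as A < B < D < E < F < G < J. Listing each simplex with vertices in this order, K has dimension 2 with simplices:

  0-simplices (7): A, B, D, E, F, G, J
  1-simplices (18): AD, AE, AF, AJ, BD, BE, BF, BG, BJ, DE, DG, DJ, EF, EG, EJ, FG, FJ, GJ
  2-simplices (12): ADE, ADJ, AEF, AFJ, BDE, BDG, BEJ, BFG, BFJ, DGJ, EFG, EGJ

giving chain groups C_0 ≅ Z^7, C_1 ≅ Z^18, C_2 ≅ Z^12.

Boundary ∂_1: C_1 → C_0 is given by ∂[p,q] = [q] − [p].
As a 7×18 matrix over Z this has rank 6, with invariant factors (1,1,1,1,1,1).

Boundary ∂_2: C_2 → C_1 acts by ∂[p,q,r] = [q,r] − [p,r] + [p,q]. For instance
  ∂ADE = DE − AE + AD,
  ∂EGJ = GJ − EJ + EG.
The 18×12 boundary matrix has rank 12 and Smith normal form diag(1,1,1,1,1,1,1,1,1,1,1,2).

Now H_k = ker ∂_k / im ∂_{k+1}, so:

  H_1: rank ker ∂_1 − rank ∂_2 = (18 − 6) − 12 = 0, and ∂_2 has invariant factor 2 > 1, so H_1 = Z_2.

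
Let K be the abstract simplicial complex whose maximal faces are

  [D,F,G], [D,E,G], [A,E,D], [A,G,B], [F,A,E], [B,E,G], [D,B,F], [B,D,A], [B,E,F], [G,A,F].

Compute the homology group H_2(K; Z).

H_2 = 0.

We work with the vertex ordering A < B < D < E < F < G. The simplices of K, each written with vertices in increasing order, are:

  0-simplices (6): A, B, D, E, F, G
  1-simplices (15): AB, AD, AE, AF, AG, BD, BE, BF, BG, DE, DF, DG, EF, EG, FG
  2-simplices (10): ABD, ABG, ADE, AEF, AFG, BDF, BEF, BEG, DEG, DFG

giving chain groups C_0 ≅ Z^6, C_1 ≅ Z^15, C_2 ≅ Z^10.

Boundary ∂_1: C_1 → C_0 is given by ∂[p,q] = [q] − [p]. For instance
  ∂AD = D − A.
The 6×15 boundary matrix has rank 5 and Smith normal form diag(1,1,1,1,1).

The boundary map ∂_2: C_2 → C_1 maps a triangle to the signed sum of its edges. For instance
  ∂ADE = DE − AE + AD,
  ∂ABG = BG − AG + AB.
This gives a 15×10 integer matrix of rank 10; reducing to Smith normal form yields diagonal entries (1,1,1,1,1,1,1,1,1,2).

Computing H_k = (kernel of ∂_k) / (image of ∂_{k+1}):

  H_2: rank ker ∂_2 − rank ∂_3 = (10 − 10) − 0 = 0, and there is no ∂_3, so H_2 = 0.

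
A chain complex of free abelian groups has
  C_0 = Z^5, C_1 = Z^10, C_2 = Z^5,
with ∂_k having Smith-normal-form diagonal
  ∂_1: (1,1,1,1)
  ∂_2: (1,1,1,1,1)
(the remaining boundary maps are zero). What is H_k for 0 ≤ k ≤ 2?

H_0 ≅ Z,  H_1 ≅ Z,  H_2 = 0.

H_0: b_0 = 5 − 0 − 4 = 1; torsion from ∂_1 factors > 1: none. So H_0 ≅ Z.
H_1: b_1 = 10 − 4 − 5 = 1; torsion from ∂_2 factors > 1: none. So H_1 ≅ Z.
H_2: b_2 = 5 − 5 − 0 = 0; torsion from ∂_3 factors > 1: none. So H_2 ≅ 0.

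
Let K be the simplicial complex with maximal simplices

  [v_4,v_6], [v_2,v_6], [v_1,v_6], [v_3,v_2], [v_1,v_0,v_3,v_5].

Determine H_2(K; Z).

Fix the vertex order v_0 < v_1 < v_2 < v_3 < v_4 < v_5 < v_6 and write every simplex with vertices in increasing order. Then dim K = 3 and the simplices of K are:

  0-simplices (7): [v_0], [v_1], [v_2], [v_3], [v_4], [v_5], [v_6]
  1-simplices (10): [v_0,v_1], [v_0,v_3], [v_0,v_5], [v_1,v_3], [v_1,v_5], [v_1,v_6], [v_2,v_3], [v_2,v_6], [v_3,v_5], [v_4,v_6]
  2-simplices (4): [v_0,v_1,v_3], [v_0,v_1,v_5], [v_0,v_3,v_5], [v_1,v_3,v_5]
  3-simplices (1): [v_0,v_1,v_3,v_5]

so the chain groups are C_0 ≅ Z^7, C_1 ≅ Z^10, C_2 ≅ Z^4, C_3 ≅ Z^1.

Boundary ∂_1: C_1 → C_0 maps an edge to its endpoints' difference, ∂[p,q] = q − p.
The resulting 7×10 matrix has rank 6, and its Smith normal form has invariant factors (1,1,1,1,1,1).

Boundary ∂_2: C_2 → C_1 maps a triangle to the signed sum of its edges. For instance
  ∂[v_1,v_3,v_5] = [v_3,v_5] − [v_1,v_5] + [v_1,v_3],
  ∂[v_0,v_3,v_5] = [v_3,v_5] − [v_0,v_5] + [v_0,v_3].
The resulting 10×4 matrix has rank 3, and its Smith normal form has invariant factors (1,1,1).

The boundary map ∂_3: C_3 → C_2 sends each 3-simplex σ to the alternating sum Σ_i (−1)^i (σ with its i-th vertex removed). For instance
  ∂[v_0,v_1,v_3,v_5] = [v_1,v_3,v_5] − [v_0,v_3,v_5] + [v_0,v_1,v_5] − [v_0,v_1,v_3].
This gives a 4×1 integer matrix of rank 1; reducing to Smith normal form yields diagonal entries (1).

From H_k ≅ ker(∂_k) / im(∂_{k+1}) we obtain:

  H_2: rank ker ∂_2 − rank ∂_3 = (4 − 3) − 1 = 0, and the invariant factors of ∂_3 are all 1, so H_2 = 0.

H_2 ≅ 0.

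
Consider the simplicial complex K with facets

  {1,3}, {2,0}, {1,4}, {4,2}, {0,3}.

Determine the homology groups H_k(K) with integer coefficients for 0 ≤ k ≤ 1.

Take the total order 0 < 1 < 2 < 3 < 4 on the vertex set. Then K (dimension 1) consists of the simplices:

  0-simplices (5): [0], [1], [2], [3], [4]
  1-simplices (5): [0,2], [0,3], [1,3], [1,4], [2,4]

so the chain groups are C_0 ≅ Z^5, C_1 ≅ Z^5.

∂_1: C_1 → C_0 is given by ∂[p,q] = [q] − [p].
As a 5×5 matrix over Z this has rank 4, with invariant factors (1,1,1,1).

Computing H_k = (kernel of ∂_k) / (image of ∂_{k+1}):

  H_0: rank C_0 − rank ∂_1 = 5 − 4 = 1, and the invariant factors of ∂_1 are all 1, so H_0 ≅ Z.
  H_1: rank ker ∂_1 − rank ∂_2 = (5 − 4) − 0 = 1, and there is no ∂_2, so H_1 ≅ Z.

As a check, the Euler characteristic is 5 − 5 = 0, which agrees with 1 − 1 = 0.

H_0 ≅ Z,  H_1 ≅ Z.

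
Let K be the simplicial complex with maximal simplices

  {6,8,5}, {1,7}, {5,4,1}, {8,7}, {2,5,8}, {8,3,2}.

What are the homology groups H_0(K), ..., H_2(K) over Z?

H_0 = Z,  H_1 = Z,  H_2 = 0.

We work with the vertex ordering 1 < 2 < 3 < 4 < 5 < 6 < 7 < 8. The simplices of K, each written with vertices in increasing order, are:

  0-simplices (8): [1], [2], [3], [4], [5], [6], [7], [8]
  1-simplices (12): [1,4], [1,5], [1,7], [2,3], [2,5], [2,8], [3,8], [4,5], [5,6], [5,8], [6,8], [7,8]
  2-simplices (4): [1,4,5], [2,3,8], [2,5,8], [5,6,8]

Hence C_0 ≅ Z^8, C_1 ≅ Z^12, C_2 ≅ Z^4.

The boundary map ∂_1: C_1 → C_0 sends each edge [p,q] (with p < q) to q − p.
The 8×12 boundary matrix has rank 7 and Smith normal form diag(1,1,1,1,1,1,1).

The boundary map ∂_2: C_2 → C_1 sends each 2-simplex [p,q,r] to [q,r] − [p,r] + [p,q]. For instance
  ∂[1,4,5] = [4,5] − [1,5] + [1,4],
  ∂[2,5,8] = [5,8] − [2,8] + [2,5].
The resulting 12×4 matrix has rank 4, and its Smith normal form has invariant factors (1,1,1,1).

Computing H_k = (kernel of ∂_k) / (image of ∂_{k+1}):

  H_0: rank C_0 − rank ∂_1 = 8 − 7 = 1, and the invariant factors of ∂_1 are all 1, so H_0 ≅ Z.
  H_1: rank ker ∂_1 − rank ∂_2 = (12 − 7) − 4 = 1, and the invariant factors of ∂_2 are all 1, so H_1 ≅ Z.
  H_2: rank ker ∂_2 − rank ∂_3 = (4 − 4) − 0 = 0, and there is no ∂_3, so H_2 ≅ 0.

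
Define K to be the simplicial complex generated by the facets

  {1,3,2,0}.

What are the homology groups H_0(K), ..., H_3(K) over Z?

H_0 = Z,  H_1 = 0,  H_2 = 0,  H_3 = 0.

Fix the vertex order 0 < 1 < 2 < 3 and write every simplex with vertices in increasing order. Then dim K = 3 and the simplices of K are:

  0-simplices (4): [0], [1], [2], [3]
  1-simplices (6): [0,1], [0,2], [0,3], [1,2], [1,3], [2,3]
  2-simplices (4): [0,1,2], [0,1,3], [0,2,3], [1,2,3]
  3-simplices (1): [0,1,2,3]

so the chain groups are C_0 ≅ Z^4, C_1 ≅ Z^6, C_2 ≅ Z^4, C_3 ≅ Z^1.

∂_1: C_1 → C_0 maps an edge to its endpoints' difference, ∂[p,q] = q − p. For instance
  ∂[0,1] = [1] − [0].
The 4×6 boundary matrix has rank 3 and Smith normal form diag(1,1,1).

∂_2: C_2 → C_1 acts by ∂[p,q,r] = [q,r] − [p,r] + [p,q]. For instance
  ∂[0,1,3] = [1,3] − [0,3] + [0,1],
  ∂[0,2,3] = [2,3] − [0,3] + [0,2].
The 6×4 boundary matrix has rank 3 and Smith normal form diag(1,1,1).

Boundary ∂_3: C_3 → C_2 sends each 3-simplex σ to the alternating sum Σ_i (−1)^i (σ with its i-th vertex removed). For instance
  ∂[0,1,2,3] = [1,2,3] − [0,2,3] + [0,1,3] − [0,1,2].
As a 4×1 matrix over Z this has rank 1, with invariant factors (1).

From H_k ≅ ker(∂_k) / im(∂_{k+1}) we obtain:

  H_0: rank C_0 − rank ∂_1 = 4 − 3 = 1, and the invariant factors of ∂_1 are all 1, so H_0 = Z.
  H_1: rank ker ∂_1 − rank ∂_2 = (6 − 3) − 3 = 0, and the invariant factors of ∂_2 are all 1, so H_1 = 0.
  H_2: rank ker ∂_2 − rank ∂_3 = (4 − 3) − 1 = 0, and the invariant factors of ∂_3 are all 1, so H_2 = 0.
  H_3: rank ker ∂_3 − rank ∂_4 = (1 − 1) − 0 = 0, and there is no ∂_4, so H_3 = 0.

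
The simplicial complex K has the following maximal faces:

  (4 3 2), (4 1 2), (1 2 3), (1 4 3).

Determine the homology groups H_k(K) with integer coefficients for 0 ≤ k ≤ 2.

We work with the vertex ordering 1 < 2 < 3 < 4. The simplices of K, each written with vertices in increasing order, are:

  0-simplices (4): [1], [2], [3], [4]
  1-simplices (6): [1,2], [1,3], [1,4], [2,3], [2,4], [3,4]
  2-simplices (4): [1,2,3], [1,2,4], [1,3,4], [2,3,4]

Hence C_0 ≅ Z^4, C_1 ≅ Z^6, C_2 ≅ Z^4.

∂_1: C_1 → C_0 is given by ∂[p,q] = [q] − [p].
The resulting 4×6 matrix has rank 3, and its Smith normal form has invariant factors (1,1,1).

∂_2: C_2 → C_1 sends each 2-simplex [p,q,r] to [q,r] − [p,r] + [p,q]. For instance
  ∂[1,2,4] = [2,4] − [1,4] + [1,2],
  ∂[1,2,3] = [2,3] − [1,3] + [1,2].
This gives a 6×4 integer matrix of rank 3; reducing to Smith normal form yields diagonal entries (1,1,1).

From H_k ≅ ker(∂_k) / im(∂_{k+1}) we obtain:

  H_0: rank C_0 − rank ∂_1 = 4 − 3 = 1, and the invariant factors of ∂_1 are all 1, so H_0 = Z.
  H_1: rank ker ∂_1 − rank ∂_2 = (6 − 3) − 3 = 0, and the invariant factors of ∂_2 are all 1, so H_1 = 0.
  H_2: rank ker ∂_2 − rank ∂_3 = (4 − 3) − 0 = 1, and there is no ∂_3, so H_2 = Z.

As a check, the Euler characteristic is 4 − 6 + 4 = 2, which agrees with 1 − 0 + 1 = 2.

H_0 = Z,  H_1 = 0,  H_2 = Z.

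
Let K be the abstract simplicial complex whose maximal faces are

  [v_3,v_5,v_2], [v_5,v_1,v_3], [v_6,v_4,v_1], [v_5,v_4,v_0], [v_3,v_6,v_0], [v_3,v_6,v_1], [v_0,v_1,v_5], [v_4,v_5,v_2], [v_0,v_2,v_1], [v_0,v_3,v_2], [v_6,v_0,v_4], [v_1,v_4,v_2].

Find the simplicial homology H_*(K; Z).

Fix the vertex order v_0 < v_1 < v_2 < v_3 < v_4 < v_5 < v_6 and write every simplex with vertices in increasing order. Then dim K = 2 and the simplices of K are:

  0-simplices (7): [v_0], [v_1], [v_2], [v_3], [v_4], [v_5], [v_6]
  1-simplices (18): (18 of them)
  2-simplices (12): (12 of them)

giving chain groups C_0 ≅ Z^7, C_1 ≅ Z^18, C_2 ≅ Z^12.

The boundary map ∂_1: C_1 → C_0 sends each edge [p,q] (with p < q) to q − p. For instance
  ∂[v_0,v_6] = [v_6] − [v_0].
As a 7×18 matrix over Z this has rank 6, with invariant factors (1,1,1,1,1,1).

∂_2: C_2 → C_1 sends each 2-simplex [p,q,r] to [q,r] − [p,r] + [p,q]. For instance
  ∂[v_2,v_3,v_5] = [v_3,v_5] − [v_2,v_5] + [v_2,v_3],
  ∂[v_0,v_1,v_2] = [v_1,v_2] − [v_0,v_2] + [v_0,v_1].
The 18×12 boundary matrix has rank 12 and Smith normal form diag(1,1,1,1,1,1,1,1,1,1,1,2).

Now H_k = ker ∂_k / im ∂_{k+1}, so:

  H_0: rank C_0 − rank ∂_1 = 7 − 6 = 1, and the invariant factors of ∂_1 are all 1, so H_0 = Z.
  H_1: rank ker ∂_1 − rank ∂_2 = (18 − 6) − 12 = 0, and ∂_2 has invariant factor 2 > 1, so H_1 = Z_2.
  H_2: rank ker ∂_2 − rank ∂_3 = (12 − 12) − 0 = 0, and there is no ∂_3, so H_2 = 0.

(K is a triangulation of the real projective plane RP^2.)

H_0 = Z,  H_1 = Z_2,  H_2 = 0.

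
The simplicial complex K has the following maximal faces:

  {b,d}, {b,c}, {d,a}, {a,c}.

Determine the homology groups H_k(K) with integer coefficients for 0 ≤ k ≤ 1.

Take the total order a < b < c < d on the vertex set. Then K (dimension 1) consists of the simplices:

  0-simplices (4): a, b, c, d
  1-simplices (4): ac, ad, bc, bd

Hence C_0 ≅ Z^4, C_1 ≅ Z^4.

The boundary map ∂_1: C_1 → C_0 sends each edge [p,q] (with p < q) to q − p.
The resulting 4×4 matrix has rank 3, and its Smith normal form has invariant factors (1,1,1).

Reading off H_k = ker ∂_k / im ∂_{k+1}:

  H_0: rank C_0 − rank ∂_1 = 4 − 3 = 1, and the invariant factors of ∂_1 are all 1, so H_0 = Z.
  H_1: rank ker ∂_1 − rank ∂_2 = (4 − 3) − 0 = 1, and there is no ∂_2, so H_1 = Z.

H_0 ≅ Z,  H_1 ≅ Z.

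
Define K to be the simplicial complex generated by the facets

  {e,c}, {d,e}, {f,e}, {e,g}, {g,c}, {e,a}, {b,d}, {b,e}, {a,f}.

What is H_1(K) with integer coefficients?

H_1 = Z^3.

Order the vertices as a < b < c < d < e < f < g. Listing each simplex with vertices in this order, K has dimension 1 with simplices:

  0-simplices (7): a, b, c, d, e, f, g
  1-simplices (9): ae, af, bd, be, ce, cg, de, ef, eg

Hence C_0 ≅ Z^7, C_1 ≅ Z^9.

Boundary ∂_1: C_1 → C_0 sends each edge [p,q] (with p < q) to q − p. For instance
  ∂bd = d − b.
This gives a 7×9 integer matrix of rank 6; reducing to Smith normal form yields diagonal entries (1,1,1,1,1,1).

From H_k ≅ ker(∂_k) / im(∂_{k+1}) we obtain:

  H_1: rank ker ∂_1 − rank ∂_2 = (9 − 6) − 0 = 3, and there is no ∂_2, so H_1 = Z^3.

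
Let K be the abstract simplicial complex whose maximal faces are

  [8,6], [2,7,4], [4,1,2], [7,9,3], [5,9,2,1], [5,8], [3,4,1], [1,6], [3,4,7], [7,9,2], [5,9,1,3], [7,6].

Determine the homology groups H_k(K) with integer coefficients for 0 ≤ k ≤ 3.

H_0 ≅ Z,  H_1 ≅ Z^2,  H_2 ≅ Z,  H_3 = 0.

Take the total order 1 < 2 < 3 < 4 < 5 < 6 < 7 < 8 < 9 on the vertex set. Then K (dimension 3) consists of the simplices:

  0-simplices (9): [1], [2], [3], [4], [5], [6], [7], [8], [9]
  1-simplices (20): [1,2], [1,3], [1,4], [1,5], [1,6], [1,9], [2,4], [2,5], [2,7], [2,9], [3,4], [3,5], [3,7], [3,9], [4,7], [5,8], [5,9], [6,7], [6,8], [7,9]
  2-simplices (13): [1,2,4], [1,2,5], [1,2,9], [1,3,4], [1,3,5], [1,3,9], [1,5,9], [2,4,7], [2,5,9], [2,7,9], [3,4,7], [3,5,9], [3,7,9]
  3-simplices (2): [1,2,5,9], [1,3,5,9]

Hence C_0 ≅ Z^9, C_1 ≅ Z^20, C_2 ≅ Z^13, C_3 ≅ Z^2.

Boundary ∂_1: C_1 → C_0 maps an edge to its endpoints' difference, ∂[p,q] = q − p.
As a 9×20 matrix over Z this has rank 8, with invariant factors (1,1,1,1,1,1,1,1).

Boundary ∂_2: C_2 → C_1 acts by ∂[p,q,r] = [q,r] − [p,r] + [p,q]. For instance
  ∂[1,2,5] = [2,5] − [1,5] + [1,2],
  ∂[2,7,9] = [7,9] − [2,9] + [2,7].
The 20×13 boundary matrix has rank 10 and Smith normal form diag(1,1,1,1,1,1,1,1,1,1).

Boundary ∂_3: C_3 → C_2 sends each 3-simplex σ to the alternating sum Σ_i (−1)^i (σ with its i-th vertex removed). For instance
  ∂[1,3,5,9] = [3,5,9] − [1,5,9] + [1,3,9] − [1,3,5],
  ∂[1,2,5,9] = [2,5,9] − [1,5,9] + [1,2,9] − [1,2,5].
The 13×2 boundary matrix has rank 2 and Smith normal form diag(1,1).

From H_k ≅ ker(∂_k) / im(∂_{k+1}) we obtain:

  H_0: rank C_0 − rank ∂_1 = 9 − 8 = 1, and the invariant factors of ∂_1 are all 1, so H_0 ≅ Z.
  H_1: rank ker ∂_1 − rank ∂_2 = (20 − 8) − 10 = 2, and the invariant factors of ∂_2 are all 1, so H_1 ≅ Z^2.
  H_2: rank ker ∂_2 − rank ∂_3 = (13 − 10) − 2 = 1, and the invariant factors of ∂_3 are all 1, so H_2 ≅ Z.
  H_3: rank ker ∂_3 − rank ∂_4 = (2 − 2) − 0 = 0, and there is no ∂_4, so H_3 ≅ 0.

As a check, the Euler characteristic is 9 − 20 + 13 − 2 = 0, which agrees with 1 − 2 + 1 − 0 = 0.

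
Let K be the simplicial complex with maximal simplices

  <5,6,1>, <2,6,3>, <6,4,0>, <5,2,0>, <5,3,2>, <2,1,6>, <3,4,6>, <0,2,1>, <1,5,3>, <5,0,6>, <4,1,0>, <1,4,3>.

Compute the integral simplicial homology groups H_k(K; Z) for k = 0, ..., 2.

We work with the vertex ordering 0 < 1 < 2 < 3 < 4 < 5 < 6. The simplices of K, each written with vertices in increasing order, are:

  0-simplices (7): [0], [1], [2], [3], [4], [5], [6]
  1-simplices (18): [0,1], [0,2], [0,4], [0,5], [0,6], [1,2], [1,3], [1,4], [1,5], [1,6], [2,3], [2,5], [2,6], [3,4], [3,5], [3,6], [4,6], [5,6]
  2-simplices (12): [0,1,2], [0,1,4], [0,2,5], [0,4,6], [0,5,6], [1,2,6], [1,3,4], [1,3,5], [1,5,6], [2,3,5], [2,3,6], [3,4,6]

Hence C_0 ≅ Z^7, C_1 ≅ Z^18, C_2 ≅ Z^12.

Boundary ∂_1: C_1 → C_0 sends each edge [p,q] (with p < q) to q − p. For instance
  ∂[1,5] = [5] − [1].
The 7×18 boundary matrix has rank 6 and Smith normal form diag(1,1,1,1,1,1).

The boundary map ∂_2: C_2 → C_1 maps a triangle to the signed sum of its edges. For instance
  ∂[2,3,6] = [3,6] − [2,6] + [2,3],
  ∂[2,3,5] = [3,5] − [2,5] + [2,3].
The resulting 18×12 matrix has rank 12, and its Smith normal form has invariant factors (1,1,1,1,1,1,1,1,1,1,1,2).

Now H_k = ker ∂_k / im ∂_{k+1}, so:

  H_0: rank C_0 − rank ∂_1 = 7 − 6 = 1, and the invariant factors of ∂_1 are all 1, so H_0 = Z.
  H_1: rank ker ∂_1 − rank ∂_2 = (18 − 6) − 12 = 0, and ∂_2 has invariant factor 2 > 1, so H_1 = Z/2Z.
  H_2: rank ker ∂_2 − rank ∂_3 = (12 − 12) − 0 = 0, and there is no ∂_3, so H_2 = 0.

As a check, the Euler characteristic is 7 − 18 + 12 = 1, which agrees with 1 − 0 + 0 = 1.
(K is a triangulation of the real projective plane RP^2.)

H_0 = Z,  H_1 = Z/2Z,  H_2 = 0.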